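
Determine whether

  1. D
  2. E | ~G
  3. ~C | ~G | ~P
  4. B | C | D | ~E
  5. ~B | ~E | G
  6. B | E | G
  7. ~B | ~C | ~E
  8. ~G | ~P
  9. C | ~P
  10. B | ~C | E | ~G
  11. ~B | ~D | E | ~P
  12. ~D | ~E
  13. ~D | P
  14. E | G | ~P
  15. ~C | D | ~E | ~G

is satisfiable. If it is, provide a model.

Case D = True:
  (~D | ~E) forces E = False.
  (E | ~G) forces G = False.
  (B | E | G) forces B = True.
  (~B | ~D | E | ~P) forces P = False.
  Clause (~D | P) is falsified — contradiction.
Case D = False:
  Clause (D) is falsified — contradiction.
Both cases fail, so the formula is unsatisfiable.

UNSATISFIABLE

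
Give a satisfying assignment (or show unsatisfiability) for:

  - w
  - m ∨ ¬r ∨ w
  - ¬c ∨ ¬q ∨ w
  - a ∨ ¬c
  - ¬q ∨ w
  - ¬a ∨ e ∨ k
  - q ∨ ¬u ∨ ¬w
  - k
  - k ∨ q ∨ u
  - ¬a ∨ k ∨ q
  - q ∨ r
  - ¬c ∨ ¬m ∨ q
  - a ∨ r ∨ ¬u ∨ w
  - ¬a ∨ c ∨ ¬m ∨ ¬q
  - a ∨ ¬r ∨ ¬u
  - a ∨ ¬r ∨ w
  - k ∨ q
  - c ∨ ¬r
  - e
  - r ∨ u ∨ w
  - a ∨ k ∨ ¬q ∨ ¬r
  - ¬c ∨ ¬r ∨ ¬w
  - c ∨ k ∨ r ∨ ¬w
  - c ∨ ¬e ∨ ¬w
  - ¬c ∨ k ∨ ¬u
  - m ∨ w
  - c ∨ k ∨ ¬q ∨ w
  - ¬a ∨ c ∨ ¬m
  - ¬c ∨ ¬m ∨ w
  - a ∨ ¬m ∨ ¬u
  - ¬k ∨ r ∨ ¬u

Unit clause (w) forces w = True.
Unit clause (k) forces k = True.
Unit clause (e) forces e = True.
In (c ∨ ¬e ∨ ¬w) only c is left, so c = True.
In (a ∨ ¬c) only a is left, so a = True.
In (¬c ∨ ¬r ∨ ¬w) only ¬r is left, so r = False.
In (¬k ∨ r ∨ ¬u) only ¬u is left, so u = False.
In (q ∨ r) only q is left, so q = True.
Set m = False.
All clauses satisfied.

c=T, m=F, k=T, a=T, r=F, q=T, u=F, e=T, w=T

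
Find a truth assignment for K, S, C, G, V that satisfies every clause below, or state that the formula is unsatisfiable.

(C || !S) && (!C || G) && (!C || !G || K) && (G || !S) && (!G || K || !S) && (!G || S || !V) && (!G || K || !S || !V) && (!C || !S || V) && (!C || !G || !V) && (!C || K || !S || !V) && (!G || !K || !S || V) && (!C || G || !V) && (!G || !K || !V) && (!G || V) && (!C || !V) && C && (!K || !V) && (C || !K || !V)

Case C = True:
  (!C || G) forces G = True.
  (!C || !G || K) forces K = True.
  (!C || !G || !V) forces V = False.
  Clause (!G || V) is falsified — contradiction.
Case C = False:
  Clause (C) is falsified — contradiction.
Both cases fail, so the formula is unsatisfiable.

UNSATISFIABLE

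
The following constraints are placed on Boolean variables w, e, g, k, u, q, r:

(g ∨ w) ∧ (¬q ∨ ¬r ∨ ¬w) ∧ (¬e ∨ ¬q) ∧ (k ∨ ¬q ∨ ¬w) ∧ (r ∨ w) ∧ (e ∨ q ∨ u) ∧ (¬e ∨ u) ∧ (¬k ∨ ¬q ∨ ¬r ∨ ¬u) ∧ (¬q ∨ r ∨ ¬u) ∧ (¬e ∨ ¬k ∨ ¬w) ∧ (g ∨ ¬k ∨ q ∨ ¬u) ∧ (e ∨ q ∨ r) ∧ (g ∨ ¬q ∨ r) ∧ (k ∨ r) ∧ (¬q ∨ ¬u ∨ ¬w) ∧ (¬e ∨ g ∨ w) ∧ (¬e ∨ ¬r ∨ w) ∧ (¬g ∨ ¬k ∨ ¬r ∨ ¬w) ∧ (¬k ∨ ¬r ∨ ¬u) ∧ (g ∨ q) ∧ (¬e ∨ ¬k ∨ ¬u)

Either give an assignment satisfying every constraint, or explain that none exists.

Set w = False.
  then (g ∨ w) forces g = True.
  then (r ∨ w) forces r = True.
  then (¬e ∨ ¬r ∨ w) forces e = False.
Set k = False.
Set u = True.
Set q = True.
All clauses satisfied.

w: False; e: False; g: True; k: False; u: True; q: True; r: True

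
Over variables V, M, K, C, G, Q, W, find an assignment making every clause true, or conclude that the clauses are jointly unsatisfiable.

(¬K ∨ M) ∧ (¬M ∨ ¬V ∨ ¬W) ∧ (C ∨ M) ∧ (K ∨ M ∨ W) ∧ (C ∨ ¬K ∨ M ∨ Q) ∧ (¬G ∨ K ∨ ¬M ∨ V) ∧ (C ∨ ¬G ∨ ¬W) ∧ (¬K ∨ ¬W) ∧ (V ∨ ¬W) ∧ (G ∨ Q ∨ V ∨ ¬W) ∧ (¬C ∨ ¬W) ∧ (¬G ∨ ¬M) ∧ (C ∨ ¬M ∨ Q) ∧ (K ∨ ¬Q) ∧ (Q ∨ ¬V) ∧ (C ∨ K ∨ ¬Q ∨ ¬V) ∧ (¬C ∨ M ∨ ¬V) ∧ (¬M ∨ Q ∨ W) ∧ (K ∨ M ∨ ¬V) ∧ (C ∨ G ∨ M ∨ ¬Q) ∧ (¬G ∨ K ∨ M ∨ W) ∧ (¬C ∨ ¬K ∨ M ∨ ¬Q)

Set V = False.
  then (V ∨ ¬W) forces W = False.
Try M = False:
  (¬K ∨ M) forces K = False.
  clause (K ∨ M ∨ W) is falsified — backtrack.
So M = True.
  then (¬G ∨ ¬M) forces G = False.
  then (¬M ∨ Q ∨ W) forces Q = True.
  then (K ∨ ¬Q) forces K = True.
Set C = False.
All clauses satisfied.

V=F, M=T, K=T, C=F, G=F, Q=T, W=F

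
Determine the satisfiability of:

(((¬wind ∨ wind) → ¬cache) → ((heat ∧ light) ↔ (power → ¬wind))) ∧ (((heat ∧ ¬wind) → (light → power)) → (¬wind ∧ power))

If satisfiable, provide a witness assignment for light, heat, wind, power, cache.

light: True, heat: True, wind: False, power: False, cache: True

  ((¬wind ∨ wind) → ¬cache) → ((heat ∧ light) ↔ (power → ¬wind)) = True
    (¬wind ∨ wind) → ¬cache = False
      ¬wind ∨ wind = True
        ¬wind = True
      ¬cache = False
    (heat ∧ light) ↔ (power → ¬wind) = True
      heat ∧ light = True
      power → ¬wind = True
        ¬wind = True
  ((heat ∧ ¬wind) → (light → power)) → (¬wind ∧ power) = True
    (heat ∧ ¬wind) → (light → power) = False
      heat ∧ ¬wind = True
        ¬wind = True
      light → power = False
    ¬wind ∧ power = False
      ¬wind = True
Both conjuncts True, so the formula holds.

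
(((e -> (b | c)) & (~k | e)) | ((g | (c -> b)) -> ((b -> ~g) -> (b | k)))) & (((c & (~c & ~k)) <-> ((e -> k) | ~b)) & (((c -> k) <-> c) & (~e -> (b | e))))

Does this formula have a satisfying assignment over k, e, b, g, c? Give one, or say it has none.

The formula is unsatisfiable.

Case c = True: the formula simplifies to ((~k | e) | ((g | b) -> ((b -> ~g) -> (b | k)))) & (~(((e -> k) | ~b)) & (k & (~e -> (b | e)))).
  k = True: the conjunct ~(((e -> k) | ~b)) becomes ~((True | ~b)) = False.
  k = False: the conjunct k is False.
Case c = False: the conjunct (c -> k) <-> c becomes (False -> k) <-> False = False.
Both cases fail — unsatisfiable.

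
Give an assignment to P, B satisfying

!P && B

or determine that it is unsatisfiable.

P: False; B: True

  !P = True
Both conjuncts True, so the formula holds.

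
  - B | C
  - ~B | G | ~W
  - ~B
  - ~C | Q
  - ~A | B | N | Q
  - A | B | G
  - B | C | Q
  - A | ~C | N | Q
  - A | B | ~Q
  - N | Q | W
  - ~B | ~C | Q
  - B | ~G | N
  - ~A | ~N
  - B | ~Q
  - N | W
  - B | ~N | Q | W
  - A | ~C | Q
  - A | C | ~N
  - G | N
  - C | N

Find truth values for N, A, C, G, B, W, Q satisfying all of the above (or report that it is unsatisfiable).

The formula is unsatisfiable.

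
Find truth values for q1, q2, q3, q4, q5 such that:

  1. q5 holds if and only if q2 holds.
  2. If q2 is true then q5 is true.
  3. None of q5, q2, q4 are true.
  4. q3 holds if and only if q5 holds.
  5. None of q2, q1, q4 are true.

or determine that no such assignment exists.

q1 = False, q2 = False, q3 = False, q4 = False, q5 = False

  (1) q5=F, q2=F — same ✓
  (2) q2=F ⇒ q5: vacuous ✓
  (3) {q5, q2, q4}: 0 true — none ✓
  (4) q3=F, q5=F — same ✓
  (5) {q2, q1, q4}: 0 true — none ✓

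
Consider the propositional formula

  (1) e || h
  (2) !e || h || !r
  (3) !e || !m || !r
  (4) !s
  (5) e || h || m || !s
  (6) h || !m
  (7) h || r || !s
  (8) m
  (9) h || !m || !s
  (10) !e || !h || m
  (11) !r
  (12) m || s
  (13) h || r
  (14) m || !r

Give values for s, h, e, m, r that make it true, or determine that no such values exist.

Unit clause (!s) forces s = False.
Unit clause (m) forces m = True.
Unit clause (!r) forces r = False.
In (h || r) only h is left, so h = True.
Set e = True.
All clauses satisfied.

s: False, h: True, e: True, m: True, r: False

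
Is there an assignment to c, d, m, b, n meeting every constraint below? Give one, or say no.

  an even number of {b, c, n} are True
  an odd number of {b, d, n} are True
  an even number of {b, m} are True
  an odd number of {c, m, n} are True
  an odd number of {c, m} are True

Adding constraints 1, 3, 4 mod 2: every variable appears an even number of times on the left, so the left side is 0.
But the right sides sum to 1 (mod 2). 0 ≠ 1 — the system is inconsistent.

No satisfying assignment exists.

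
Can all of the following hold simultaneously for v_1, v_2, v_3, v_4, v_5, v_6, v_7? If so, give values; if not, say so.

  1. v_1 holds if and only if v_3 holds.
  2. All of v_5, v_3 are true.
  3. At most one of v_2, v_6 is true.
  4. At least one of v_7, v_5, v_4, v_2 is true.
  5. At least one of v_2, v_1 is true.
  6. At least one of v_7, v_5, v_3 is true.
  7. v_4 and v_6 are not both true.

v_1: True; v_2: False; v_3: True; v_4: False; v_5: True; v_6: True; v_7: True

  (1) v_1=T, v_3=T — same ✓
  (2) {v_5, v_3}: all 2 true ✓
  (3) {v_2, v_6}: 1 true — at most one ✓
  (4) {v_7, v_5, v_4, v_2}: 2 true — at least one ✓
  (5) {v_2, v_1}: 1 true — at least one ✓
  (6) {v_7, v_5, v_3}: 3 true — at least one ✓
  (7) v_4=F, v_6=T — not both ✓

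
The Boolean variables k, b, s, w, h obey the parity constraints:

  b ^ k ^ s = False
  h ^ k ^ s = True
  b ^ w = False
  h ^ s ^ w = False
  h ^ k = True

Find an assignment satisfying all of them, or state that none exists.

Adding constraints 1, 3, 4, 5 mod 2: every variable appears an even number of times on the left, so the left side is 0.
But the right sides sum to 1 (mod 2). 0 ≠ 1 — the system is inconsistent.

UNSATISFIABLE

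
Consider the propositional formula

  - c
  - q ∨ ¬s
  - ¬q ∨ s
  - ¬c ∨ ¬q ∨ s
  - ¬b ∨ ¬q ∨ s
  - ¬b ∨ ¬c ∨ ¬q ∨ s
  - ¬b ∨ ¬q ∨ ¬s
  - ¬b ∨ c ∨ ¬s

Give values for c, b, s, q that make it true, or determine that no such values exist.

c: True; b: True; s: False; q: False

Unit clause (c) forces c = True.
Set b = True.
Try s = True:
  (q ∨ ¬s) forces q = True.
  clause (¬b ∨ ¬q ∨ ¬s) is falsified — backtrack.
So s = False.
  then (¬q ∨ s) forces q = False.
Check each clause:
  (c): c holds.
  (q ∨ ¬s): ¬s holds.
  (¬q ∨ s): ¬q holds.
  (¬c ∨ ¬q ∨ s): ¬q holds.
  (¬b ∨ ¬q ∨ s): ¬q holds.
  (¬b ∨ ¬c ∨ ¬q ∨ s): ¬q holds.
  (¬b ∨ ¬q ∨ ¬s): ¬q holds.
  (¬b ∨ c ∨ ¬s): c holds.
All clauses satisfied.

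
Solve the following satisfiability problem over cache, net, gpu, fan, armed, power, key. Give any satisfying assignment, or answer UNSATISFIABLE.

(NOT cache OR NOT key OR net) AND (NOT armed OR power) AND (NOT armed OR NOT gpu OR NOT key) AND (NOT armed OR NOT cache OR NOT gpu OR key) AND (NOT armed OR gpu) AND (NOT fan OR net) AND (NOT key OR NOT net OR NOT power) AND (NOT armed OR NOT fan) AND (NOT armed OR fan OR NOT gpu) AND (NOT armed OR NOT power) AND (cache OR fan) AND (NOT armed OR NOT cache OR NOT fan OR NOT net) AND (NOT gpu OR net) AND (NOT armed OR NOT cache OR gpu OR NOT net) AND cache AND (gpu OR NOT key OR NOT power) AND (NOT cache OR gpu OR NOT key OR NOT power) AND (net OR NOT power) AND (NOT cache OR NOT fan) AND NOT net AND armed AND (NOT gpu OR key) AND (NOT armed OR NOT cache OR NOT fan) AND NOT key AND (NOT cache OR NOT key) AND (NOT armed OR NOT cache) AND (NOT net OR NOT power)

Case armed = True:
  (NOT armed OR power) forces power = True.
  Clause (NOT armed OR NOT power) is falsified — contradiction.
Case armed = False:
  Clause (armed) is falsified — contradiction.
Both cases fail, so the formula is unsatisfiable.

No satisfying assignment exists.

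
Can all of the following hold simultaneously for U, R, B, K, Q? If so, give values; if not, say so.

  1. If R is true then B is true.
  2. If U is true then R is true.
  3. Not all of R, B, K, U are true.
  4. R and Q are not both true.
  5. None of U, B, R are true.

U: False, R: False, B: False, K: False, Q: True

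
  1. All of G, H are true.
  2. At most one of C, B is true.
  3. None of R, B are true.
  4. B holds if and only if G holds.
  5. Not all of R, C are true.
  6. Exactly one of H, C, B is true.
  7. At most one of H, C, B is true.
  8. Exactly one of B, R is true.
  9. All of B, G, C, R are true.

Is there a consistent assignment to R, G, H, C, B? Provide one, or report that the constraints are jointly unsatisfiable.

Unsatisfiable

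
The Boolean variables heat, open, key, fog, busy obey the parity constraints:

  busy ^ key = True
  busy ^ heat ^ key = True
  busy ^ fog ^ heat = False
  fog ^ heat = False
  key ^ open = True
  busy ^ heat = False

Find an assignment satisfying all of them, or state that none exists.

heat = False; open = False; key = True; fog = False; busy = False

busy ^ key = F ^ T = True ✓
busy ^ heat ^ key = F ^ F ^ T = True ✓
busy ^ fog ^ heat = F ^ F ^ F = False ✓
fog ^ heat = F ^ F = False ✓
key ^ open = T ^ F = True ✓
busy ^ heat = F ^ F = False ✓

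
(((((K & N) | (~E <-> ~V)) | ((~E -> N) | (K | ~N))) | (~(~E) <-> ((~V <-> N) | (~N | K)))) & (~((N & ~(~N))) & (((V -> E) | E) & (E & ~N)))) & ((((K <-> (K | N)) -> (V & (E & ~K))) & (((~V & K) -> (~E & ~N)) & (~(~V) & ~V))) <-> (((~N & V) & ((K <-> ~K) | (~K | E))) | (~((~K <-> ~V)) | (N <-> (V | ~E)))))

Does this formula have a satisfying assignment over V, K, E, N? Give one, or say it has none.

UNSATISFIABLE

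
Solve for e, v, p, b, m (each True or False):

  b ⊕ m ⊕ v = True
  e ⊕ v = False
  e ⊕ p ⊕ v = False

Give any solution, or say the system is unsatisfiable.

e = True; v = True; p = False; b = True; m = True

b ⊕ m ⊕ v = T ⊕ T ⊕ T = True ✓
e ⊕ v = T ⊕ T = False ✓
e ⊕ p ⊕ v = T ⊕ F ⊕ T = False ✓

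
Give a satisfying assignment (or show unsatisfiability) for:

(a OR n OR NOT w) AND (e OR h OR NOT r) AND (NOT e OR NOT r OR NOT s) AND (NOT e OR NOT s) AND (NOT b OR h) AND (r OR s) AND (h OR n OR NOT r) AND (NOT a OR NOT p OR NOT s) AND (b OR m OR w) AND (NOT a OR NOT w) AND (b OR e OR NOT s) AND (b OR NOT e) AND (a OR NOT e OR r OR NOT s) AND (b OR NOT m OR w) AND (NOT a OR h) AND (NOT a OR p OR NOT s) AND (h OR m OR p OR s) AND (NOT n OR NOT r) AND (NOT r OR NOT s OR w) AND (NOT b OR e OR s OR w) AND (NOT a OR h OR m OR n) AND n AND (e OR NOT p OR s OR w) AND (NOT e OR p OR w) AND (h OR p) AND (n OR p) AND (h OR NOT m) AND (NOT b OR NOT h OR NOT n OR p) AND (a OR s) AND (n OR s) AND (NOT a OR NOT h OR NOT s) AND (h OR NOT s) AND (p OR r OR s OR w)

Unit clause (n) forces n = True.
In (NOT n OR NOT r) only NOT r is left, so r = False.
In (r OR s) only s is left, so s = True.
In (h OR NOT s) only h is left, so h = True.
In (NOT e OR NOT s) only NOT e is left, so e = False.
In (b OR e OR NOT s) only b is left, so b = True.
In (NOT b OR NOT h OR NOT n OR p) only p is left, so p = True.
In (NOT a OR NOT h OR NOT s) only NOT a is left, so a = False.
Set w = False.
Set m = True.
All clauses satisfied.

h = True, p = True, r = False, a = False, s = True, e = False, n = True, w = False, b = True, m = True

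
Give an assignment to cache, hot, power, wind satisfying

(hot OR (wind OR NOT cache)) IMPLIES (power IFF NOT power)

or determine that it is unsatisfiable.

cache = True, hot = False, power = True, wind = False

  (hot OR (wind OR NOT cache)) IMPLIES (power IFF NOT power) = True
    hot OR (wind OR NOT cache) = False
      wind OR NOT cache = False
        NOT cache = False
    power IFF NOT power = False
      NOT power = False
The formula evaluates to True.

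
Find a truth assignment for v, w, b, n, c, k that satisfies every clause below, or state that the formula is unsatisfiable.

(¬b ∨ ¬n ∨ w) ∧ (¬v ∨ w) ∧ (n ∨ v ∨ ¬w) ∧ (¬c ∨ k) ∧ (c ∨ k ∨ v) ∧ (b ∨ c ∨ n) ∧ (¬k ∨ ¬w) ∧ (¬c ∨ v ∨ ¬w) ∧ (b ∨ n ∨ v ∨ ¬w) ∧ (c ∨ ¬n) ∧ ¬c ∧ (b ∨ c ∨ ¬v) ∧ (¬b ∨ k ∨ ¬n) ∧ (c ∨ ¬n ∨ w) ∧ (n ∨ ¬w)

Unit clause (¬c) forces c = False.
In (c ∨ ¬n) only ¬n is left, so n = False.
In (n ∨ ¬w) only ¬w is left, so w = False.
In (¬v ∨ w) only ¬v is left, so v = False.
In (c ∨ k ∨ v) only k is left, so k = True.
In (b ∨ c ∨ n) only b is left, so b = True.
All clauses satisfied.

v = False, w = False, b = True, n = False, c = False, k = True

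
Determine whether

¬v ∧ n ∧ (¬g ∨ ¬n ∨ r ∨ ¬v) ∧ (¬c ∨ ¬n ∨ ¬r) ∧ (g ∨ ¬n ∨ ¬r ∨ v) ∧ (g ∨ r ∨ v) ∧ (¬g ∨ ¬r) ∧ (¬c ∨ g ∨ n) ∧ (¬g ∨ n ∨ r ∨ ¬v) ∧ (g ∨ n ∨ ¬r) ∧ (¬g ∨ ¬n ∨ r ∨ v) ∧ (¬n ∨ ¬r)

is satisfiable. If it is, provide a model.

Unsatisfiable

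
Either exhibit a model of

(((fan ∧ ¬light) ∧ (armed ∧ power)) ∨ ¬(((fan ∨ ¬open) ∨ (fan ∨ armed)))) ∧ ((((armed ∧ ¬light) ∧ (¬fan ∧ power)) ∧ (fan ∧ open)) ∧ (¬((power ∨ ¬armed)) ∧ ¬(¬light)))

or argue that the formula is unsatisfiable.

No satisfying assignment exists.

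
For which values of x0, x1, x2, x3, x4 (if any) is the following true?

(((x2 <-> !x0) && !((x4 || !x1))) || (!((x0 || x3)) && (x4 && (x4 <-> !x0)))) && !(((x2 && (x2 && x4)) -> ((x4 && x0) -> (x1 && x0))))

Case x4 = True: the formula simplifies to (!((x0 || x3)) && !x0) && !(((x2 && x2) -> (x0 -> (x1 && x0)))).
  x0 = True: the conjunct !((x0 || x3)) becomes !((True || x3)) = False.
  x0 = False: the conjunct !(((x2 && x2) -> (x0 -> (x1 && x0)))) becomes !(((x2 && x2) -> True)) = False.
Case x4 = False: the conjunct !(((x2 && (x2 && x4)) -> ((x4 && x0) -> (x1 && x0)))) becomes !((False -> True)) = False.
Both cases fail — unsatisfiable.

No satisfying assignment exists.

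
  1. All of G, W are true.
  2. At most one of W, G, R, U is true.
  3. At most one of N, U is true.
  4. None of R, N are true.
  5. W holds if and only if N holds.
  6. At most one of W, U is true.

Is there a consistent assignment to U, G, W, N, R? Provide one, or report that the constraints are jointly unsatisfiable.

Unsatisfiable — no assignment works.

Case G = True:
  (1) forces W = True.
  Constraint (2) is violated (W=T, G=T) — contradiction.
Case G = False:
  Constraint (1) is violated (G=F) — contradiction.
Both cases fail — unsatisfiable.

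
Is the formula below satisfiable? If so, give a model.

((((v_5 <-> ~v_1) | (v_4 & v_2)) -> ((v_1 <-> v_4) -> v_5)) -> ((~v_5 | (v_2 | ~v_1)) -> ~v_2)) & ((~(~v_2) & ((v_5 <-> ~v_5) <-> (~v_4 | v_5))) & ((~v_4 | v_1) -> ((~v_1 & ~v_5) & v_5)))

UNSATISFIABLE

Case v_5 = True: the conjunct (v_5 <-> ~v_5) <-> (~v_4 | v_5) becomes (True <-> False) <-> (~v_4 | True) = False.
Case v_5 = False: the formula simplifies to (((v_1 | (v_4 & v_2)) -> ~((v_1 <-> v_4))) -> ~v_2) & ((~(~v_2) & v_4) & ~((~v_4 | v_1))).
  v_4 = True: simplifies to (((v_1 | v_2) -> ~v_1) -> ~v_2) & (~(~v_2) & ~v_1).
    v_2 = True: simplifies to v_1 & ~v_1.
      v_1 = True: the conjunct ~v_1 is False.
      v_1 = False: the conjunct v_1 is False.
    v_2 = False: the conjunct ~(~v_2) becomes ~(~False) = False.
  v_4 = False: the conjunct v_4 is False.
Both cases fail — unsatisfiable.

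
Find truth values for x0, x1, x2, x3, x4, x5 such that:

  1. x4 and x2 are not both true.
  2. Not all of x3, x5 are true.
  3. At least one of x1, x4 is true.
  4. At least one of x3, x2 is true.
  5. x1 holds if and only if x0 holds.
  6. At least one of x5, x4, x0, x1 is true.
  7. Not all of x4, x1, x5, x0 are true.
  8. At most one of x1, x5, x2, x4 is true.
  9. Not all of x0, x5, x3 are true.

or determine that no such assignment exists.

x0 = True, x1 = True, x2 = False, x3 = True, x4 = False, x5 = False

  (1) x4=F, x2=F — not both ✓
  (2) {x3, x5}: 1/2 true — not all ✓
  (3) {x1, x4}: 1 true — at least one ✓
  (4) {x3, x2}: 1 true — at least one ✓
  (5) x1=T, x0=T — same ✓
  (6) {x5, x4, x0, x1}: 2 true — at least one ✓
  (7) {x4, x1, x5, x0}: 2/4 true — not all ✓
  (8) {x1, x5, x2, x4}: 1 true — at most one ✓
  (9) {x0, x5, x3}: 2/3 true — not all ✓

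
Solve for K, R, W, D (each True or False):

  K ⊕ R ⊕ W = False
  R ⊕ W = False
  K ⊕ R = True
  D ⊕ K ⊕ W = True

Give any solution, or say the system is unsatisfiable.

K = False, R = True, W = True, D = False

K ⊕ R ⊕ W = F ⊕ T ⊕ T = False ✓
R ⊕ W = T ⊕ T = False ✓
K ⊕ R = F ⊕ T = True ✓
D ⊕ K ⊕ W = F ⊕ F ⊕ T = True ✓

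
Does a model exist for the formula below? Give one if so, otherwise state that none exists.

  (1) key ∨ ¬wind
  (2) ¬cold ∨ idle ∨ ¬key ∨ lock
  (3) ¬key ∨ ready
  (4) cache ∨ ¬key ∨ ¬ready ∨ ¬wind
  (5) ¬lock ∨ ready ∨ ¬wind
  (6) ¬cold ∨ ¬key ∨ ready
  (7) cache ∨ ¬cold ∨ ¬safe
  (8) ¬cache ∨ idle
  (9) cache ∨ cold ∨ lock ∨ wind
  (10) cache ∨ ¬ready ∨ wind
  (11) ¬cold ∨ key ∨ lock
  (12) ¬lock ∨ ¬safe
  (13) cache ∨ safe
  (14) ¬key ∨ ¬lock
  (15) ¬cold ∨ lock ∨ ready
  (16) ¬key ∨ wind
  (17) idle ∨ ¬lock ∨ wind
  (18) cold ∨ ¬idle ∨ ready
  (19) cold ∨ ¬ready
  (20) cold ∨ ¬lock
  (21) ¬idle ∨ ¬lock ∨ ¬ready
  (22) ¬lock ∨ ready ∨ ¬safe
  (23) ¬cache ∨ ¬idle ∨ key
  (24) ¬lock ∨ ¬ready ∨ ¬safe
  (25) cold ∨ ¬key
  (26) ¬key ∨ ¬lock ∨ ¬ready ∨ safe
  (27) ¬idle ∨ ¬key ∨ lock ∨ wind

ready = True, cold = True, key = True, cache = True, idle = True, safe = False, lock = False, wind = True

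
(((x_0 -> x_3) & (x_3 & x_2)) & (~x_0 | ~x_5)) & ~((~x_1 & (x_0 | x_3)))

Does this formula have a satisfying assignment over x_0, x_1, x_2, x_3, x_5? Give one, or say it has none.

x_0 = True, x_1 = True, x_2 = True, x_3 = True, x_5 = False

  ((x_0 -> x_3) & (x_3 & x_2)) & (~x_0 | ~x_5) = True
    (x_0 -> x_3) & (x_3 & x_2) = True
      x_0 -> x_3 = True
      x_3 & x_2 = True
    ~x_0 | ~x_5 = True
      ~x_0 = False
      ~x_5 = True
  ~((~x_1 & (x_0 | x_3))) = True
    ~x_1 & (x_0 | x_3) = False
      ~x_1 = False
      x_0 | x_3 = True
Both conjuncts True, so the formula holds.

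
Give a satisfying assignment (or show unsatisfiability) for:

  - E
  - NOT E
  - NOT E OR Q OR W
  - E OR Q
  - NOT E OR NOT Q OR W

Unsatisfiable

Case E = True:
  Clause (NOT E) is falsified — contradiction.
Case E = False:
  Clause (E) is falsified — contradiction.
Both cases fail, so the formula is unsatisfiable.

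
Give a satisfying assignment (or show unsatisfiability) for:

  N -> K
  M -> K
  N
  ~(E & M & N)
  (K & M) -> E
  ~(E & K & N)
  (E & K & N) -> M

N = True, K = True, M = False, E = False

Unit clause (N) forces N = True.
In (K | ~N) only K is left, so K = True.
In (~E | ~K | ~N) only ~E is left, so E = False.
In (E | ~K | ~M) only ~M is left, so M = False.
All clauses satisfied.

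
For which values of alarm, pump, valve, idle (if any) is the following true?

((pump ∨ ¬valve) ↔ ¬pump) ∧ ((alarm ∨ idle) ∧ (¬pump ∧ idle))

alarm = False, pump = False, valve = False, idle = True

  (pump ∨ ¬valve) ↔ ¬pump = True
    pump ∨ ¬valve = True
      ¬valve = True
    ¬pump = True
  (alarm ∨ idle) ∧ (¬pump ∧ idle) = True
    alarm ∨ idle = True
    ¬pump ∧ idle = True
      ¬pump = True
Both conjuncts True, so the formula holds.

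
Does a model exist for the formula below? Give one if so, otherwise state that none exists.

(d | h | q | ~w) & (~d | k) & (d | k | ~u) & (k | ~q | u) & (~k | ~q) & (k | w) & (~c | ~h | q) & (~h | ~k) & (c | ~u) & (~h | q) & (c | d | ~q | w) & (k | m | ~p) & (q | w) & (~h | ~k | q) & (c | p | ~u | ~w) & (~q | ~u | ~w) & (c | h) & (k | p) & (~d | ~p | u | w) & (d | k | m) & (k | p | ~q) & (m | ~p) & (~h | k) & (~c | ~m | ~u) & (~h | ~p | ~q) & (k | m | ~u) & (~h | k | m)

q: False, d: True, u: True, c: True, m: False, w: True, h: False, k: True, p: False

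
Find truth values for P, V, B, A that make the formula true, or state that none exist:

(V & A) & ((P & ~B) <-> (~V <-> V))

P: True, V: True, B: True, A: True

  V & A = True
  (P & ~B) <-> (~V <-> V) = True
    P & ~B = False
      ~B = False
    ~V <-> V = False
      ~V = False
Both conjuncts True, so the formula holds.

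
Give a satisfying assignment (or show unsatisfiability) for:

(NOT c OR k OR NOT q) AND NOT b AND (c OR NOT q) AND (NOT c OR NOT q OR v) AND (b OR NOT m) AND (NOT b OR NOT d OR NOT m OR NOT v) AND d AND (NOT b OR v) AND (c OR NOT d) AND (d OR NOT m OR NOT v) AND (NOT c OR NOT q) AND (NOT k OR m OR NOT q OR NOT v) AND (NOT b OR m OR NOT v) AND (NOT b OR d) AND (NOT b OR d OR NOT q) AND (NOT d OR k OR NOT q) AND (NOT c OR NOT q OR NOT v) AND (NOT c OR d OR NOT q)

Unit clause (NOT b) forces b = False.
In (b OR NOT m) only NOT m is left, so m = False.
Unit clause (d) forces d = True.
In (c OR NOT d) only c is left, so c = True.
In (NOT c OR NOT q) only NOT q is left, so q = False.
Set v = False.
Set k = False.
All clauses satisfied.

v=F, k=F, c=T, b=F, d=T, q=F, m=F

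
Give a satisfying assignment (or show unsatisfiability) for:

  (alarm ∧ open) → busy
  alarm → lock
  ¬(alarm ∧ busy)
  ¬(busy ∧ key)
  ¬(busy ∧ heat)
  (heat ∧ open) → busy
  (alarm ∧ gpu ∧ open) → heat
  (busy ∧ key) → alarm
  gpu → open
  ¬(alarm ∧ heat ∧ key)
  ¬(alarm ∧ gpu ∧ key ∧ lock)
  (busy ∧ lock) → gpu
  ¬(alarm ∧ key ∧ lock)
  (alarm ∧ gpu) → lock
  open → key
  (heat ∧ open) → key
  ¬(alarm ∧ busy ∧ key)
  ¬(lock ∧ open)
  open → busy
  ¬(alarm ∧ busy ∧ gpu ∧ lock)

Set heat = False.
Set alarm = False.
Set lock = False.
Try gpu = True:
  (¬gpu ∨ open) forces open = True.
  (busy ∨ ¬open) forces busy = True.
  (alarm ∨ ¬busy ∨ ¬key) forces key = False.
  clause (key ∨ ¬open) is falsified — backtrack.
So gpu = False.
Set busy = False.
  then (busy ∨ ¬open) forces open = False.
Set key = True.
All clauses satisfied.

heat: False, alarm: False, lock: False, gpu: False, busy: False, open: False, key: True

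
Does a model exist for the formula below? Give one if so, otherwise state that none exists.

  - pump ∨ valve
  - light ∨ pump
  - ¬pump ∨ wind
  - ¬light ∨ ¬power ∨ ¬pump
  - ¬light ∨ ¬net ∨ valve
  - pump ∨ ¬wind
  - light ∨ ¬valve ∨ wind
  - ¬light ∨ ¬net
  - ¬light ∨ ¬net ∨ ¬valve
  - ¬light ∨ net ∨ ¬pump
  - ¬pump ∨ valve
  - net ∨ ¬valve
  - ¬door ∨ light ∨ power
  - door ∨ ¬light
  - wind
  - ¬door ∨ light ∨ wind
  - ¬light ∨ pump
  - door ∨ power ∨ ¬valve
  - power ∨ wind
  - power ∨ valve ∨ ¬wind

door: True; wind: True; pump: True; net: True; valve: True; light: False; power: True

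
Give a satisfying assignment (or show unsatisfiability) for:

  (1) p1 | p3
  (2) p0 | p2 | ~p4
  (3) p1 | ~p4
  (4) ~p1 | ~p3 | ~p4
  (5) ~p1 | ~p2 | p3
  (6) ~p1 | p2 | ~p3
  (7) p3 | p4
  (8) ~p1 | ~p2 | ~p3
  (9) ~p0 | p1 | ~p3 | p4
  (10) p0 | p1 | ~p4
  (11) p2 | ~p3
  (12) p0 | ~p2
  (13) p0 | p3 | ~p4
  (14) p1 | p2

p0 = True; p1 = True; p2 = False; p3 = False; p4 = True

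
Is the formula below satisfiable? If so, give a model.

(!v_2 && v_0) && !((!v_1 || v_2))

v_0: True, v_1: True, v_2: False

  !v_2 && v_0 = True
    !v_2 = True
  !((!v_1 || v_2)) = True
    !v_1 || v_2 = False
      !v_1 = False
Both conjuncts True, so the formula holds.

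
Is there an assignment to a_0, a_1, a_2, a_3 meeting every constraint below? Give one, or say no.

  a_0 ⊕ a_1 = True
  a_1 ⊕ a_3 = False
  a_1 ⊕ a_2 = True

a_0 = False, a_1 = True, a_2 = False, a_3 = True

a_0 ⊕ a_1 = F ⊕ T = True ✓
a_1 ⊕ a_3 = T ⊕ T = False ✓
a_1 ⊕ a_2 = T ⊕ F = True ✓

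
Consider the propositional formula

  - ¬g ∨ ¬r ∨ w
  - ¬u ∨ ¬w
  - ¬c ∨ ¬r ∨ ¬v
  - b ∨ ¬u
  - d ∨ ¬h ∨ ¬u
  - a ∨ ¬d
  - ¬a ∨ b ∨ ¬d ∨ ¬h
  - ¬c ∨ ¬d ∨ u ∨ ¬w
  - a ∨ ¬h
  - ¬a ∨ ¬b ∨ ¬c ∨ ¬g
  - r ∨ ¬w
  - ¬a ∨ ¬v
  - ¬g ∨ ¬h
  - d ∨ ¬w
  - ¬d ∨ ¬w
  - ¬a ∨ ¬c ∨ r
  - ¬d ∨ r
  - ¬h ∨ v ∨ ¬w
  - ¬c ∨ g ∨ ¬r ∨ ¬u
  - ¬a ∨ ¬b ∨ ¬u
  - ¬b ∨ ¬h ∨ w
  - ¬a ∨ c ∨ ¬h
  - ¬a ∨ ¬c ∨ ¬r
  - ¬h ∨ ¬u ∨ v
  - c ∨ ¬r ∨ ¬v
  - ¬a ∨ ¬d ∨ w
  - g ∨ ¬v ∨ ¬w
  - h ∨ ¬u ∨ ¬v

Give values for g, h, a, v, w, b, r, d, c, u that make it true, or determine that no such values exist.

g = False; h = False; a = False; v = False; w = False; b = True; r = False; d = False; c = True; u = True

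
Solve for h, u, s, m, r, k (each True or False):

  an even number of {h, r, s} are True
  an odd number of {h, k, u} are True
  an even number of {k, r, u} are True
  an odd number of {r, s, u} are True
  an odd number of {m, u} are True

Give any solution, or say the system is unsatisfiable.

h=F, u=T, s=T, m=F, r=T, k=F

{h, r, s}: 2 true → even ✓
{h, k, u}: 1 true → odd ✓
{k, r, u}: 2 true → even ✓
{r, s, u}: 3 true → odd ✓
{m, u}: 1 true → odd ✓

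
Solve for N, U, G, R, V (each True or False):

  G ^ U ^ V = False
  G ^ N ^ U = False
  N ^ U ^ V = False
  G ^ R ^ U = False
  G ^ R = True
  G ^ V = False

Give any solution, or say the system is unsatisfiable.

UNSATISFIABLE

Adding constraints 1, 2, 3, 4, 5 mod 2: every variable appears an even number of times on the left, so the left side is 0.
But the right sides sum to 1 (mod 2). 0 ≠ 1 — the system is inconsistent.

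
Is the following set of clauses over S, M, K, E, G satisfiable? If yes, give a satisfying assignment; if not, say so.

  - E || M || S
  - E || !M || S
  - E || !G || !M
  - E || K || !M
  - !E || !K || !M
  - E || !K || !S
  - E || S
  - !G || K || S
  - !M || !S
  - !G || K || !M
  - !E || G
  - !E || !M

Set S = True.
  then (!M || !S) forces M = False.
Set K = False.
Set E = True.
  then (!E || G) forces G = True.
All clauses satisfied.

S = True; M = False; K = False; E = True; G = True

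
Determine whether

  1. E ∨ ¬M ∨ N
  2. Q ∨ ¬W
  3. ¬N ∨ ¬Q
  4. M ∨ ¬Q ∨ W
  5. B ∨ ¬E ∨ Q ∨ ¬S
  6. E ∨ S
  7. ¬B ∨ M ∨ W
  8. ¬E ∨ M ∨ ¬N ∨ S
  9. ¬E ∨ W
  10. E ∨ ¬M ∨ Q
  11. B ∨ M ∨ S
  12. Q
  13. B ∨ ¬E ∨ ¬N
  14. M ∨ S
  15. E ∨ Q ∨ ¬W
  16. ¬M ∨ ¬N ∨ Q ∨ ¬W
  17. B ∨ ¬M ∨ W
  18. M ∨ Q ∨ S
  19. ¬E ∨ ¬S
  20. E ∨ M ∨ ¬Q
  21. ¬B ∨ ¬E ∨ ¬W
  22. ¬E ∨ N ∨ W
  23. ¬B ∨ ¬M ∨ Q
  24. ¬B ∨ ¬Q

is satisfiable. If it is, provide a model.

Q: True, B: False, S: False, M: True, W: True, E: True, N: False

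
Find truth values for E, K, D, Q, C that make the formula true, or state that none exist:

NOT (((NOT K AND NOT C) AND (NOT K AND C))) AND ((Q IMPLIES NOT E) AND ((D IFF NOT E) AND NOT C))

E = False, K = False, D = True, Q = True, C = False

  NOT (((NOT K AND NOT C) AND (NOT K AND C))) = True
    (NOT K AND NOT C) AND (NOT K AND C) = False
      NOT K AND NOT C = True
        NOT K = True
        NOT C = True
      NOT K AND C = False
        NOT K = True
  (Q IMPLIES NOT E) AND ((D IFF NOT E) AND NOT C) = True
    Q IMPLIES NOT E = True
      NOT E = True
    (D IFF NOT E) AND NOT C = True
      D IFF NOT E = True
        NOT E = True
      NOT C = True
Both conjuncts True, so the formula holds.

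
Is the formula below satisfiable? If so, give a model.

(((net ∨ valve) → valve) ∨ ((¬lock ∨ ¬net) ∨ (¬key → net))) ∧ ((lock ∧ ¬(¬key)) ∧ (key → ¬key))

Unsatisfiable

Case key = True: the conjunct key → ¬key becomes True → ¬True = False.
Case key = False: the conjunct ¬(¬key) becomes ¬(¬False) = False.
Both cases fail — unsatisfiable.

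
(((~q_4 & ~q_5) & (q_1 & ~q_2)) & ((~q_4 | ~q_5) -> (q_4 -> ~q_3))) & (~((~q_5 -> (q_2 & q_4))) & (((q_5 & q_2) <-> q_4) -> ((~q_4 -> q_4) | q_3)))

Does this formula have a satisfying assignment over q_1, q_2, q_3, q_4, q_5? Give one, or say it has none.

q_1=T, q_2=F, q_3=T, q_4=F, q_5=F

  ((~q_4 & ~q_5) & (q_1 & ~q_2)) & ((~q_4 | ~q_5) -> (q_4 -> ~q_3)) = True
    (~q_4 & ~q_5) & (q_1 & ~q_2) = True
      ~q_4 & ~q_5 = True
        ~q_4 = True
        ~q_5 = True
      q_1 & ~q_2 = True
        ~q_2 = True
    (~q_4 | ~q_5) -> (q_4 -> ~q_3) = True
      ~q_4 | ~q_5 = True
        ~q_4 = True
        ~q_5 = True
      q_4 -> ~q_3 = True
        ~q_3 = False
  ~((~q_5 -> (q_2 & q_4))) & (((q_5 & q_2) <-> q_4) -> ((~q_4 -> q_4) | q_3)) = True
    ~((~q_5 -> (q_2 & q_4))) = True
      ~q_5 -> (q_2 & q_4) = False
        ~q_5 = True
        q_2 & q_4 = False
    ((q_5 & q_2) <-> q_4) -> ((~q_4 -> q_4) | q_3) = True
      (q_5 & q_2) <-> q_4 = True
        q_5 & q_2 = False
      (~q_4 -> q_4) | q_3 = True
        ~q_4 -> q_4 = False
          ~q_4 = True
Both conjuncts True, so the formula holds.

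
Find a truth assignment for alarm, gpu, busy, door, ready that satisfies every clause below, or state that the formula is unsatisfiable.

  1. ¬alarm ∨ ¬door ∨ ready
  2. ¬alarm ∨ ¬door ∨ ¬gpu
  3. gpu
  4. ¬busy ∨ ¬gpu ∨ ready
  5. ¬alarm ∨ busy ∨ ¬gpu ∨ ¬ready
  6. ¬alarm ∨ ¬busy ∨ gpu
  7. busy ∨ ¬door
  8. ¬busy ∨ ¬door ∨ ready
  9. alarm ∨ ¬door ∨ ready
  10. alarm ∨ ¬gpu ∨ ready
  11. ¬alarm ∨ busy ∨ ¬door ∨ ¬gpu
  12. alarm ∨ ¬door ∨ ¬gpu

alarm=T, gpu=T, busy=F, door=F, ready=F

Unit clause (gpu) forces gpu = True.
Set alarm = True.
  then (¬alarm ∨ ¬door ∨ ¬gpu) forces door = False.
Set busy = False.
  then (¬alarm ∨ busy ∨ ¬gpu ∨ ¬ready) forces ready = False.
All clauses satisfied.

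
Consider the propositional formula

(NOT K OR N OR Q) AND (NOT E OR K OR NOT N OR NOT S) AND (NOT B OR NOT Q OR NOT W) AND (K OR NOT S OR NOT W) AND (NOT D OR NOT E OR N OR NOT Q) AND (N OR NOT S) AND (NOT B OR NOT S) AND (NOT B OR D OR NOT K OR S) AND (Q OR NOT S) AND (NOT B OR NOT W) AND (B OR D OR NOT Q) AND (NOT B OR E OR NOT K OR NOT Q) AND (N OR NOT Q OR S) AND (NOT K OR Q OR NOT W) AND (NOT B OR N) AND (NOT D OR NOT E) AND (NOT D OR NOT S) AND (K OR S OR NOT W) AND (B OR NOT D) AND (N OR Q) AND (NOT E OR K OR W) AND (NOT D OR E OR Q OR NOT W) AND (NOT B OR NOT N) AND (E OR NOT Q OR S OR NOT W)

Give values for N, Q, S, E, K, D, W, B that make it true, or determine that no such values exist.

Try N = False:
  (N OR NOT S) forces S = False.
  (N OR NOT Q OR S) forces Q = False.
  clause (N OR Q) is falsified — backtrack.
So N = True.
  then (NOT B OR NOT N) forces B = False.
  then (B OR NOT D) forces D = False.
  then (B OR D OR NOT Q) forces Q = False.
  then (Q OR NOT S) forces S = False.
Set E = False.
Set K = False.
  then (K OR S OR NOT W) forces W = False.
All clauses satisfied.

N: True, Q: False, S: False, E: False, K: False, D: False, W: False, B: False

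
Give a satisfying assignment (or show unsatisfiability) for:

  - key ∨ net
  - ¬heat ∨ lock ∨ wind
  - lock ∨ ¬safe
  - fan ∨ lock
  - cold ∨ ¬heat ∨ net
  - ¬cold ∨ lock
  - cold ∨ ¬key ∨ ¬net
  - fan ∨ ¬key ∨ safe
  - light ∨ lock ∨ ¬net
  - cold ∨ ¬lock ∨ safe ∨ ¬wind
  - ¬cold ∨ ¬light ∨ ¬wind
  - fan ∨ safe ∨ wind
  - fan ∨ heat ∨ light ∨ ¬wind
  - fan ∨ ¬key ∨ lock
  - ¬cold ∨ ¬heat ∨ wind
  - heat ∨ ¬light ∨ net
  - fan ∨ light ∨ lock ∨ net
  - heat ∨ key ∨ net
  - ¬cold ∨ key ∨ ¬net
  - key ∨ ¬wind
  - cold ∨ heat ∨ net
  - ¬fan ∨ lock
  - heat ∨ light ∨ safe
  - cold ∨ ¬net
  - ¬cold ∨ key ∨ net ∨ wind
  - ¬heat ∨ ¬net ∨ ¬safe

Set fan = False.
  then (fan ∨ lock) forces lock = True.
Set net = False.
  then (key ∨ net) forces key = True.
  then (fan ∨ ¬key ∨ safe) forces safe = True.
Set heat = False.
  then (heat ∨ ¬light ∨ net) forces light = False.
  then (cold ∨ heat ∨ net) forces cold = True.
  then (fan ∨ heat ∨ light ∨ ¬wind) forces wind = False.
All clauses satisfied.

fan=F, net=F, heat=F, key=T, wind=F, cold=T, light=F, safe=T, lock=T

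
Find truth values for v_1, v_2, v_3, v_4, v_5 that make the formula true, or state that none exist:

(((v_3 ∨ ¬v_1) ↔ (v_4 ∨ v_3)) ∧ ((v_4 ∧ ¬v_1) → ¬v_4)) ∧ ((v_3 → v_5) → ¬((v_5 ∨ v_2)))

v_1=T, v_2=F, v_3=F, v_4=F, v_5=F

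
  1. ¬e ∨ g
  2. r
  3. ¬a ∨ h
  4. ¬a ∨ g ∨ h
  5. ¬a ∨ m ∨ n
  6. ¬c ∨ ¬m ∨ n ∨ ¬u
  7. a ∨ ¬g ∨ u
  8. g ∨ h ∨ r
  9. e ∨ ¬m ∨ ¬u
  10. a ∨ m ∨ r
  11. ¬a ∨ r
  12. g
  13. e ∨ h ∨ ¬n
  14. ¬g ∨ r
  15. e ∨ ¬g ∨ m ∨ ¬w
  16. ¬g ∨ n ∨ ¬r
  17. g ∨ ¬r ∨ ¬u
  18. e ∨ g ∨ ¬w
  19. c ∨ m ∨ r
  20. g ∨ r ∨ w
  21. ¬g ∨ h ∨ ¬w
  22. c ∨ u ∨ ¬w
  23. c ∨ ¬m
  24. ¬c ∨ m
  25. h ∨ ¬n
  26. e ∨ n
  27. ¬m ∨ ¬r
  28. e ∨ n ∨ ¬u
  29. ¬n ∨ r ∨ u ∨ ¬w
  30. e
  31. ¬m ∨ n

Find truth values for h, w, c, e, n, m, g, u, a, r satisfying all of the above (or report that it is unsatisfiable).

Unit clause (r) forces r = True.
Unit clause (g) forces g = True.
In (¬g ∨ n ∨ ¬r) only n is left, so n = True.
In (h ∨ ¬n) only h is left, so h = True.
In (¬m ∨ ¬r) only ¬m is left, so m = False.
Unit clause (e) forces e = True.
In (¬c ∨ m) only ¬c is left, so c = False.
Set w = False.
Set u = False.
  then (a ∨ ¬g ∨ u) forces a = True.
All clauses satisfied.

h = True; w = False; c = False; e = True; n = True; m = False; g = True; u = False; a = True; r = True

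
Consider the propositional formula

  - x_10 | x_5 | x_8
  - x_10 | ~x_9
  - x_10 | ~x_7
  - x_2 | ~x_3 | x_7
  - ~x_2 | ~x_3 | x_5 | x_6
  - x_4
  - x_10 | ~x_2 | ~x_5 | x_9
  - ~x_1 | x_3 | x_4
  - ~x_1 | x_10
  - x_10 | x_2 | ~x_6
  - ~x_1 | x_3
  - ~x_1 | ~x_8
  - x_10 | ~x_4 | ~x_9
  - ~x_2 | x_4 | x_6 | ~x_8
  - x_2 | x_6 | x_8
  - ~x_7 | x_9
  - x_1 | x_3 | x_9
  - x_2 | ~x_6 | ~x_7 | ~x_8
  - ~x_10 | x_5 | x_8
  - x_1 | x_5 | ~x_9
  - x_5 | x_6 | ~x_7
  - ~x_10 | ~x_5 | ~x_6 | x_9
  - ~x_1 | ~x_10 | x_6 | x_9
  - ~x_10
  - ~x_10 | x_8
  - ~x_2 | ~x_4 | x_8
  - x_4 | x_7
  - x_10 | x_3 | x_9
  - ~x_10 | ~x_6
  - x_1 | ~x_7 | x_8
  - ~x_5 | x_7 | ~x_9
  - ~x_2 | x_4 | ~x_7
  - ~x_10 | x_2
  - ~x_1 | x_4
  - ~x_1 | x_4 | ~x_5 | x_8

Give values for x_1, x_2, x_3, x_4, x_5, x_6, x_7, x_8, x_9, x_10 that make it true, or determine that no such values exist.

x_1: False, x_2: True, x_3: True, x_4: True, x_5: False, x_6: True, x_7: False, x_8: True, x_9: False, x_10: False

Unit clause (x_4) forces x_4 = True.
Unit clause (~x_10) forces x_10 = False.
In (x_10 | ~x_9) only ~x_9 is left, so x_9 = False.
In (x_10 | ~x_7) only ~x_7 is left, so x_7 = False.
In (~x_1 | x_10) only ~x_1 is left, so x_1 = False.
In (x_1 | x_3 | x_9) only x_3 is left, so x_3 = True.
In (x_2 | ~x_3 | x_7) only x_2 is left, so x_2 = True.
In (x_10 | ~x_2 | ~x_5 | x_9) only ~x_5 is left, so x_5 = False.
In (~x_2 | ~x_4 | x_8) only x_8 is left, so x_8 = True.
In (~x_2 | ~x_3 | x_5 | x_6) only x_6 is left, so x_6 = True.
All clauses satisfied.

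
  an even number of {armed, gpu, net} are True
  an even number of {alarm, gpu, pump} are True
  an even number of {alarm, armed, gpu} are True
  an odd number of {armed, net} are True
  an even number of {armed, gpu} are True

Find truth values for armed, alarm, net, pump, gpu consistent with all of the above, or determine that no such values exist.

armed = True; alarm = False; net = False; pump = True; gpu = True

{armed, gpu, net}: 2 true → even ✓
{alarm, gpu, pump}: 2 true → even ✓
{alarm, armed, gpu}: 2 true → even ✓
{armed, net}: 1 true → odd ✓
{armed, gpu}: 2 true → even ✓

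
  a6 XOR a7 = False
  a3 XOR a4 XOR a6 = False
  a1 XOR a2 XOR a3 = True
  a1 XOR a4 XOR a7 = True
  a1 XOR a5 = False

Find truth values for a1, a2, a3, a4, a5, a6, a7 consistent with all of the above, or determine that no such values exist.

a1 = True; a2 = False; a3 = False; a4 = True; a5 = True; a6 = True; a7 = True

a6 XOR a7 = T XOR T = False ✓
a3 XOR a4 XOR a6 = F XOR T XOR T = False ✓
a1 XOR a2 XOR a3 = T XOR F XOR F = True ✓
a1 XOR a4 XOR a7 = T XOR T XOR T = True ✓
a1 XOR a5 = T XOR T = False ✓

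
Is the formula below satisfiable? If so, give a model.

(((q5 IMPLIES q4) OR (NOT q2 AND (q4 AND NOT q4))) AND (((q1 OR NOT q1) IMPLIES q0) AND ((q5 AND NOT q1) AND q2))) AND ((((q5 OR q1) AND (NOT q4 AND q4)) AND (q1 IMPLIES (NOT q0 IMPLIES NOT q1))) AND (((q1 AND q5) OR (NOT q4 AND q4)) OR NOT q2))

The formula is unsatisfiable.

Case q4 = True: the conjunct NOT q4 is False.
Case q4 = False: the conjunct q4 is False.
Both cases fail — unsatisfiable.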